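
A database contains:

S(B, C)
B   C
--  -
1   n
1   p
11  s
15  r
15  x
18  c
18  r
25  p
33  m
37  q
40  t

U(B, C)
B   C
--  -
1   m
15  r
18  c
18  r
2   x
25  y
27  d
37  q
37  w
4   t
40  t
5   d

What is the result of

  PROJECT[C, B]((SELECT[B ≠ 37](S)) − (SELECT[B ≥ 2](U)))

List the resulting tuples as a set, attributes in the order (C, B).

{(m, 33), (n, 1), (p, 1), (p, 25), (s, 11), (x, 15)}

Filtering on B ≠ 37 leaves {(1, n), (1, p), (11, s), (15, r), (15, x), (18, c), (18, r), (25, p), (33, m), (40, t)}.
Filtering on B ≥ 2 leaves {(15, r), (18, c), (18, r), (2, x), (25, y), (27, d), (37, q), (37, w), (4, t), (40, t), (5, d)}.
Set difference of the two operands is {(1, n), (1, p), (11, s), (15, x), (25, p), (33, m)}.
π[C, B]: project onto (C, B) → {(m, 33), (n, 1), (p, 1), (p, 25), (s, 11), (x, 15)}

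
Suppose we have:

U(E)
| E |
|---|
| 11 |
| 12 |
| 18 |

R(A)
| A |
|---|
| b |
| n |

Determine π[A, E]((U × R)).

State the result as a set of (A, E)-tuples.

U × R: Cartesian product, 3·2 = 6 tuples over (E, A).
Projecting to A, E: {(b, 11), (b, 12), (b, 18), (n, 11), (n, 12), (n, 18)}

{(b, 11), (b, 12), (b, 18), (n, 11), (n, 12), (n, 18)}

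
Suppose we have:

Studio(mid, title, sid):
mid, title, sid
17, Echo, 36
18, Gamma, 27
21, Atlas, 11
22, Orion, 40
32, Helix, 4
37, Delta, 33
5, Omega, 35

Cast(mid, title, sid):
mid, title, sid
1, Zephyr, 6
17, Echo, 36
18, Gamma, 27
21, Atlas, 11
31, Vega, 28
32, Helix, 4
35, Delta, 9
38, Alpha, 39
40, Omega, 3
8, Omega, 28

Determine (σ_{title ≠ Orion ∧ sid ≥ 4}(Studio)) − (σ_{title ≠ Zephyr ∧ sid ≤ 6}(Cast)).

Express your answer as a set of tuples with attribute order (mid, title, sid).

{(17, Echo, 36), (18, Gamma, 27), (21, Atlas, 11), (37, Delta, 33), (5, Omega, 35)}

Filtering on title ≠ Orion ∧ sid ≥ 4 leaves {(17, Echo, 36), (18, Gamma, 27), (21, Atlas, 11), (32, Helix, 4), (37, Delta, 33), (5, Omega, 35)}.
Filtering on title ≠ Zephyr ∧ sid ≤ 6 leaves {(32, Helix, 4), (40, Omega, 3)}.
Taking the difference: {(17, Echo, 36), (18, Gamma, 27), (21, Atlas, 11), (37, Delta, 33), (5, Omega, 35)}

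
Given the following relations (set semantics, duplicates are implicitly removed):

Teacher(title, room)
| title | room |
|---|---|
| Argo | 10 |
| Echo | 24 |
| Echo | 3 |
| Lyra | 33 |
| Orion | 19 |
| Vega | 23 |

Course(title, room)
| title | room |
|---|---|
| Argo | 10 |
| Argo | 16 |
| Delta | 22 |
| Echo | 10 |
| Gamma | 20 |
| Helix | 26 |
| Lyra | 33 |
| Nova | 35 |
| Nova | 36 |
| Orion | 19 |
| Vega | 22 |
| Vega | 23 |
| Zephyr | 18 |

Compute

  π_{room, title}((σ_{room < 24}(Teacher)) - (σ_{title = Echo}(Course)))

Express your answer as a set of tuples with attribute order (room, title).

Selection room < 24: {(Argo, 10), (Echo, 3), (Orion, 19), (Vega, 23)}
Selection title = Echo: {(Echo, 10)}
Set difference of the two operands is {(Argo, 10), (Echo, 3), (Orion, 19), (Vega, 23)}.
Keep only column(s) room, title: {(10, Argo), (19, Orion), (23, Vega), (3, Echo)}

{(10, Argo), (19, Orion), (23, Vega), (3, Echo)}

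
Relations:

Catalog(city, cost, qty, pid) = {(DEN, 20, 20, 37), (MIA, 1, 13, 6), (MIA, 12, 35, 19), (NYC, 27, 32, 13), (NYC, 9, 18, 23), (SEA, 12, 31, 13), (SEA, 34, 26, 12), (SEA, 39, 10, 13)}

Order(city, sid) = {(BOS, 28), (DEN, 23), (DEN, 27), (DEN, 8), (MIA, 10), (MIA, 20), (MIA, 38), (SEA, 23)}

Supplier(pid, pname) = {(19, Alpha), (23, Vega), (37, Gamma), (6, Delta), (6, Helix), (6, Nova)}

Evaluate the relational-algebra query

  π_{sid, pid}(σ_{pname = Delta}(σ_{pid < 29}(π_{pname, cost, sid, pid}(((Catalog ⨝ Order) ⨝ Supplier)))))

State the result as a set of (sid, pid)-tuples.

Catalog ⋈ Order (natural join on city): {(DEN, 20, 20, 37, 23), (DEN, 20, 20, 37, 27), (DEN, 20, 20, 37, 8), (MIA, 1, 13, 6, 10), (MIA, 1, 13, 6, 20), (MIA, 1, 13, 6, 38), (MIA, 12, 35, 19, 10), (MIA, 12, 35, 19, 20), (MIA, 12, 35, 19, 38), (SEA, 12, 31, 13, 23), (SEA, 34, 26, 12, 23), (SEA, 39, 10, 13, 23)}
(Catalog ⨝ Order) ⋈ Supplier (natural join on pid): {(DEN, 20, 20, 37, 23, Gamma), (DEN, 20, 20, 37, 27, Gamma), (DEN, 20, 20, 37, 8, Gamma), (MIA, 1, 13, 6, 10, Delta), (MIA, 1, 13, 6, 10, Helix), (MIA, 1, 13, 6, 10, Nova), (MIA, 1, 13, 6, 20, Delta), (MIA, 1, 13, 6, 20, Helix), (MIA, 1, 13, 6, 20, Nova), (MIA, 1, 13, 6, 38, Delta), (MIA, 1, 13, 6, 38, Helix), (MIA, 1, 13, 6, 38, Nova), (MIA, 12, 35, 19, 10, Alpha), (MIA, 12, 35, 19, 20, Alpha), (MIA, 12, 35, 19, 38, Alpha)}
π_{pname, cost, sid, pid} gives {(Alpha, 12, 10, 19), (Alpha, 12, 20, 19), (Alpha, 12, 38, 19), (Delta, 1, 10, 6), (Delta, 1, 20, 6), (Delta, 1, 38, 6), (Gamma, 20, 23, 37), (Gamma, 20, 27, 37), (Gamma, 20, 8, 37), (Helix, 1, 10, 6), (Helix, 1, 20, 6), (Helix, 1, 38, 6), (Nova, 1, 10, 6), (Nova, 1, 20, 6), (Nova, 1, 38, 6)}.
σ[pid < 29]: keep tuples satisfying pid < 29 → {(Alpha, 12, 10, 19), (Alpha, 12, 20, 19), (Alpha, 12, 38, 19), (Delta, 1, 10, 6), (Delta, 1, 20, 6), (Delta, 1, 38, 6), (Helix, 1, 10, 6), (Helix, 1, 20, 6), (Helix, 1, 38, 6), (Nova, 1, 10, 6), (Nova, 1, 20, 6), (Nova, 1, 38, 6)}
σ[pname = Delta]: keep tuples satisfying pname = Delta → {(Delta, 1, 10, 6), (Delta, 1, 20, 6), (Delta, 1, 38, 6)}
π_{sid, pid} gives {(10, 6), (20, 6), (38, 6)}.

{(10, 6), (20, 6), (38, 6)}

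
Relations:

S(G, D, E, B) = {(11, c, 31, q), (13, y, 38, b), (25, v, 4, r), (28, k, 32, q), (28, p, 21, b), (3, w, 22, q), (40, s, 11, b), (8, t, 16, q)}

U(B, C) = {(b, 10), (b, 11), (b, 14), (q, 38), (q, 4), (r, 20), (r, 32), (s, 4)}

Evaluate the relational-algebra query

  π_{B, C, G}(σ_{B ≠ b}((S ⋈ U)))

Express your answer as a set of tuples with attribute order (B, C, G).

{(q, 38, 11), (q, 38, 28), (q, 38, 3), (q, 38, 8), (q, 4, 11), (q, 4, 28), (q, 4, 3), (q, 4, 8), (r, 20, 25), (r, 32, 25)}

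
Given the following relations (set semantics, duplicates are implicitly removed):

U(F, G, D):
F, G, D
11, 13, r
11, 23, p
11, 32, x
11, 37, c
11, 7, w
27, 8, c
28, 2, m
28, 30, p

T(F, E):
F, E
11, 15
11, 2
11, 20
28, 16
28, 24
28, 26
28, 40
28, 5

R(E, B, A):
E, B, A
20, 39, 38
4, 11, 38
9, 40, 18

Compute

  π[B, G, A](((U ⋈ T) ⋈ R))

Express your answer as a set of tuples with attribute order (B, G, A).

{(39, 13, 38), (39, 23, 38), (39, 32, 38), (39, 37, 38), (39, 7, 38)}

Joining U and T on F yields {(11, 13, r, 15), (11, 13, r, 2), (11, 13, r, 20), (11, 23, p, 15), (11, 23, p, 2), (11, 23, p, 20), (11, 32, x, 15), (11, 32, x, 2), (11, 32, x, 20), (11, 37, c, 15), (11, 37, c, 2), (11, 37, c, 20), (11, 7, w, 15), (11, 7, w, 2), (11, 7, w, 20), (28, 2, m, 16), (28, 2, m, 24), (28, 2, m, 26), (28, 2, m, 40), (28, 2, m, 5), (28, 30, p, 16), (28, 30, p, 24), (28, 30, p, 26), (28, 30, p, 40), (28, 30, p, 5)}.
Joining (U ⋈ T) and R on E yields {(11, 13, r, 20, 39, 38), (11, 23, p, 20, 39, 38), (11, 32, x, 20, 39, 38), (11, 37, c, 20, 39, 38), (11, 7, w, 20, 39, 38)}.
Projecting to B, G, A: {(39, 13, 38), (39, 23, 38), (39, 32, 38), (39, 37, 38), (39, 7, 38)}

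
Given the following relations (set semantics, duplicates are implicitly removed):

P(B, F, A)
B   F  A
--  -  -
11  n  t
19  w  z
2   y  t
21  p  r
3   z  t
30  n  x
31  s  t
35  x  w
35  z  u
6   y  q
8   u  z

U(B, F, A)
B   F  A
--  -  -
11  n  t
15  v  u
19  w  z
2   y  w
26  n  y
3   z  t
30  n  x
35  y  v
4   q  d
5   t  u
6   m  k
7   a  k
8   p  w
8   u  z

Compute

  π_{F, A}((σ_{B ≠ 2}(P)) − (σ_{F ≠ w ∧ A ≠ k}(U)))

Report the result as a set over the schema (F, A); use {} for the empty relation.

{(p, r), (s, t), (w, z), (x, w), (y, q), (z, u)}

Selection B ≠ 2: {(11, n, t), (19, w, z), (21, p, r), (3, z, t), (30, n, x), (31, s, t), (35, x, w), (35, z, u), (6, y, q), (8, u, z)}
Selection F ≠ w ∧ A ≠ k: {(11, n, t), (15, v, u), (2, y, w), (26, n, y), (3, z, t), (30, n, x), (35, y, v), (4, q, d), (5, t, u), (8, p, w), (8, u, z)}
Taking the difference: {(19, w, z), (21, p, r), (31, s, t), (35, x, w), (35, z, u), (6, y, q)}
Projecting to F, A: {(p, r), (s, t), (w, z), (x, w), (y, q), (z, u)}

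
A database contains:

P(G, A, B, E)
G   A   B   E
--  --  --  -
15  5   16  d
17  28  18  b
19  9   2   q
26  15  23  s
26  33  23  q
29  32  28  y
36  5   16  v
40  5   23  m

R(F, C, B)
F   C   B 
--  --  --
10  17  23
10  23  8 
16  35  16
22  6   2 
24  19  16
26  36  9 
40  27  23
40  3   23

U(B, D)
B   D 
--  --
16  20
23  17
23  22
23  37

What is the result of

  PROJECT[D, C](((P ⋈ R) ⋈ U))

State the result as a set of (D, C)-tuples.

{(17, 17), (17, 27), (17, 3), (20, 19), (20, 35), (22, 17), (22, 27), (22, 3), (37, 17), (37, 27), (37, 3)}

P ⋈ R (natural join on B): {(15, 5, 16, d, 16, 35), (15, 5, 16, d, 24, 19), (19, 9, 2, q, 22, 6), (26, 15, 23, s, 10, 17), (26, 15, 23, s, 40, 27), (26, 15, 23, s, 40, 3), (26, 33, 23, q, 10, 17), (26, 33, 23, q, 40, 27), (26, 33, 23, q, 40, 3), (36, 5, 16, v, 16, 35), (36, 5, 16, v, 24, 19), (40, 5, 23, m, 10, 17), (40, 5, 23, m, 40, 27), (40, 5, 23, m, 40, 3)}
(P ⋈ R) ⋈ U (natural join on B): {(15, 5, 16, d, 16, 35, 20), (15, 5, 16, d, 24, 19, 20), (26, 15, 23, s, 10, 17, 17), (26, 15, 23, s, 10, 17, 22), (26, 15, 23, s, 10, 17, 37), (26, 15, 23, s, 40, 27, 17), (26, 15, 23, s, 40, 27, 22), (26, 15, 23, s, 40, 27, 37), (26, 15, 23, s, 40, 3, 17), (26, 15, 23, s, 40, 3, 22), (26, 15, 23, s, 40, 3, 37), (26, 33, 23, q, 10, 17, 17), (26, 33, 23, q, 10, 17, 22), (26, 33, 23, q, 10, 17, 37), (26, 33, 23, q, 40, 27, 17), (26, 33, 23, q, 40, 27, 22), (26, 33, 23, q, 40, 27, 37), (26, 33, 23, q, 40, 3, 17), (26, 33, 23, q, 40, 3, 22), (26, 33, 23, q, 40, 3, 37), (36, 5, 16, v, 16, 35, 20), (36, 5, 16, v, 24, 19, 20), (40, 5, 23, m, 10, 17, 17), (40, 5, 23, m, 10, 17, 22), (40, 5, 23, m, 10, 17, 37), (40, 5, 23, m, 40, 27, 17), (40, 5, 23, m, 40, 27, 22), (40, 5, 23, m, 40, 27, 37), (40, 5, 23, m, 40, 3, 17), (40, 5, 23, m, 40, 3, 22), (40, 5, 23, m, 40, 3, 37)}
Projecting to D, C (20 duplicate(s) eliminated): {(17, 17), (17, 27), (17, 3), (20, 19), (20, 35), (22, 17), (22, 27), (22, 3), (37, 17), (37, 27), (37, 3)}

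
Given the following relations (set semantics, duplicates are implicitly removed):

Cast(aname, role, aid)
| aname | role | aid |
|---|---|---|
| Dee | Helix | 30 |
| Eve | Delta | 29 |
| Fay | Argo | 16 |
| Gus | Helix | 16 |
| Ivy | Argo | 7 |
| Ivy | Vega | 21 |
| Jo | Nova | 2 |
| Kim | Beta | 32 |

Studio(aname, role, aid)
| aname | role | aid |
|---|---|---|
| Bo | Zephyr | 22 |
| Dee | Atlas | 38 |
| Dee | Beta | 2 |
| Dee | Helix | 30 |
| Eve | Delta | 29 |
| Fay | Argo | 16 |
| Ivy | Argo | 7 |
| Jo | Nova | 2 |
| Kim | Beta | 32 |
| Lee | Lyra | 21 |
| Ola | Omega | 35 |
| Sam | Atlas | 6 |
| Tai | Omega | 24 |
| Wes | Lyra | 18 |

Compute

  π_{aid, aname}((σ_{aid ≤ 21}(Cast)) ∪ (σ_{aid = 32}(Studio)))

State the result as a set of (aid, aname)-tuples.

{(16, Fay), (16, Gus), (2, Jo), (21, Ivy), (32, Kim), (7, Ivy)}

Filtering on aid ≤ 21 leaves {(Fay, Argo, 16), (Gus, Helix, 16), (Ivy, Argo, 7), (Ivy, Vega, 21), (Jo, Nova, 2)}.
Filtering on aid = 32 leaves {(Kim, Beta, 32)}.
Union: {(Fay, Argo, 16), (Gus, Helix, 16), (Ivy, Argo, 7), (Ivy, Vega, 21), (Jo, Nova, 2)} with {(Kim, Beta, 32)} → {(Fay, Argo, 16), (Gus, Helix, 16), (Ivy, Argo, 7), (Ivy, Vega, 21), (Jo, Nova, 2), (Kim, Beta, 32)}
π[aid, aname]: project onto (aid, aname) → {(16, Fay), (16, Gus), (2, Jo), (21, Ivy), (32, Kim), (7, Ivy)}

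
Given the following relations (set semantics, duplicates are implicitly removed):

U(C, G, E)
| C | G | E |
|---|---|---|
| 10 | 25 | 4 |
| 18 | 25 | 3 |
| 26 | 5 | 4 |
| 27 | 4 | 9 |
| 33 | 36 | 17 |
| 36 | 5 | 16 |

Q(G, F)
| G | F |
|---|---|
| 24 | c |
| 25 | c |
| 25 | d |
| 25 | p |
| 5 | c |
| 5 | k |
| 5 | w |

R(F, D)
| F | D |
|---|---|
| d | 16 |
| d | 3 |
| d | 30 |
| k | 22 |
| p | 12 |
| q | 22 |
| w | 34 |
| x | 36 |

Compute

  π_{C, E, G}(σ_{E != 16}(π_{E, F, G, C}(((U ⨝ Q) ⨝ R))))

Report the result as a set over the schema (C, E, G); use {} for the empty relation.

{(10, 4, 25), (18, 3, 25), (26, 4, 5)}

Natural join on G: {(10, 25, 4, c), (10, 25, 4, d), (10, 25, 4, p), (18, 25, 3, c), (18, 25, 3, d), (18, 25, 3, p), (26, 5, 4, c), (26, 5, 4, k), (26, 5, 4, w), (36, 5, 16, c), (36, 5, 16, k), (36, 5, 16, w)}
Natural join on F: {(10, 25, 4, d, 16), (10, 25, 4, d, 3), (10, 25, 4, d, 30), (10, 25, 4, p, 12), (18, 25, 3, d, 16), (18, 25, 3, d, 3), (18, 25, 3, d, 30), (18, 25, 3, p, 12), (26, 5, 4, k, 22), (26, 5, 4, w, 34), (36, 5, 16, k, 22), (36, 5, 16, w, 34)}
π[E, F, G, C]: project onto (E, F, G, C) (4 duplicate(s) eliminated) → {(16, k, 5, 36), (16, w, 5, 36), (3, d, 25, 18), (3, p, 25, 18), (4, d, 25, 10), (4, k, 5, 26), (4, p, 25, 10), (4, w, 5, 26)}
Apply σ_{E != 16}; surviving tuples: {(3, d, 25, 18), (3, p, 25, 18), (4, d, 25, 10), (4, k, 5, 26), (4, p, 25, 10), (4, w, 5, 26)}
π[C, E, G]: project onto (C, E, G) (3 duplicate(s) eliminated) → {(10, 4, 25), (18, 3, 25), (26, 4, 5)}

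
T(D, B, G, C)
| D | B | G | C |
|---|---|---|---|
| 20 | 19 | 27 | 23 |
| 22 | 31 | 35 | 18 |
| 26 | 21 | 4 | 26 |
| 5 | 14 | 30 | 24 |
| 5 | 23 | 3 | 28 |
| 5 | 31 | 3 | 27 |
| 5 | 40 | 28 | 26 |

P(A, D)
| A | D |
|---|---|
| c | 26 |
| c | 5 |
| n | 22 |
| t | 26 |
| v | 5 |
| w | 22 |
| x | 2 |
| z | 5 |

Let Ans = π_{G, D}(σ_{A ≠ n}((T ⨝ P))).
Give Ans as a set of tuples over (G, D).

T ⋈ P (natural join on D): {(22, 31, 35, 18, n), (22, 31, 35, 18, w), (26, 21, 4, 26, c), (26, 21, 4, 26, t), (5, 14, 30, 24, c), (5, 14, 30, 24, v), (5, 14, 30, 24, z), (5, 23, 3, 28, c), (5, 23, 3, 28, v), (5, 23, 3, 28, z), (5, 31, 3, 27, c), (5, 31, 3, 27, v), (5, 31, 3, 27, z), (5, 40, 28, 26, c), (5, 40, 28, 26, v), (5, 40, 28, 26, z)}
σ[A ≠ n]: keep tuples satisfying A ≠ n → {(22, 31, 35, 18, w), (26, 21, 4, 26, c), (26, 21, 4, 26, t), (5, 14, 30, 24, c), (5, 14, 30, 24, v), (5, 14, 30, 24, z), (5, 23, 3, 28, c), (5, 23, 3, 28, v), (5, 23, 3, 28, z), (5, 31, 3, 27, c), (5, 31, 3, 27, v), (5, 31, 3, 27, z), (5, 40, 28, 26, c), (5, 40, 28, 26, v), (5, 40, 28, 26, z)}
Projecting to G, D (10 duplicate(s) eliminated): {(28, 5), (3, 5), (30, 5), (35, 22), (4, 26)}

{(28, 5), (3, 5), (30, 5), (35, 22), (4, 26)}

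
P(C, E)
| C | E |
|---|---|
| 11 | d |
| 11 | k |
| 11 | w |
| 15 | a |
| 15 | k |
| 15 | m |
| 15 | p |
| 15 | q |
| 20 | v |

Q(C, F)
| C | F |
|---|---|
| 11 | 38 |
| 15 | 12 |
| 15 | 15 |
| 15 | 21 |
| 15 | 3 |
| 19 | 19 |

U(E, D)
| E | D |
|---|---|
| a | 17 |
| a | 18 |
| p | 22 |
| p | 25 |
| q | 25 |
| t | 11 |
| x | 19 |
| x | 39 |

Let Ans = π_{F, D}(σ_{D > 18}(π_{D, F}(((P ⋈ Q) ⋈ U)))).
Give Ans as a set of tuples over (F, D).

Natural join on C: {(11, d, 38), (11, k, 38), (11, w, 38), (15, a, 12), (15, a, 15), (15, a, 21), (15, a, 3), (15, k, 12), (15, k, 15), (15, k, 21), (15, k, 3), (15, m, 12), (15, m, 15), (15, m, 21), (15, m, 3), (15, p, 12), (15, p, 15), (15, p, 21), (15, p, 3), (15, q, 12), (15, q, 15), (15, q, 21), (15, q, 3)}
Natural join on E: {(15, a, 12, 17), (15, a, 12, 18), (15, a, 15, 17), (15, a, 15, 18), (15, a, 21, 17), (15, a, 21, 18), (15, a, 3, 17), (15, a, 3, 18), (15, p, 12, 22), (15, p, 12, 25), (15, p, 15, 22), (15, p, 15, 25), (15, p, 21, 22), (15, p, 21, 25), (15, p, 3, 22), (15, p, 3, 25), (15, q, 12, 25), (15, q, 15, 25), (15, q, 21, 25), (15, q, 3, 25)}
Projecting to D, F (4 duplicate(s) eliminated): {(17, 12), (17, 15), (17, 21), (17, 3), (18, 12), (18, 15), (18, 21), (18, 3), (22, 12), (22, 15), (22, 21), (22, 3), (25, 12), (25, 15), (25, 21), (25, 3)}
Filtering on D > 18 leaves {(22, 12), (22, 15), (22, 21), (22, 3), (25, 12), (25, 15), (25, 21), (25, 3)}.
Projecting to F, D: {(12, 22), (12, 25), (15, 22), (15, 25), (21, 22), (21, 25), (3, 22), (3, 25)}

{(12, 22), (12, 25), (15, 22), (15, 25), (21, 22), (21, 25), (3, 22), (3, 25)}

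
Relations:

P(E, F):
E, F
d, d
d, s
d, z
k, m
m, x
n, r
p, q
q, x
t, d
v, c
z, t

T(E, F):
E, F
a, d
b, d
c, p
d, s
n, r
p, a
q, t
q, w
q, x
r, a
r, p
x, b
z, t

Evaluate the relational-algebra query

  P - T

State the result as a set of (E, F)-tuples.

{(d, d), (d, z), (k, m), (m, x), (p, q), (t, d), (v, c)}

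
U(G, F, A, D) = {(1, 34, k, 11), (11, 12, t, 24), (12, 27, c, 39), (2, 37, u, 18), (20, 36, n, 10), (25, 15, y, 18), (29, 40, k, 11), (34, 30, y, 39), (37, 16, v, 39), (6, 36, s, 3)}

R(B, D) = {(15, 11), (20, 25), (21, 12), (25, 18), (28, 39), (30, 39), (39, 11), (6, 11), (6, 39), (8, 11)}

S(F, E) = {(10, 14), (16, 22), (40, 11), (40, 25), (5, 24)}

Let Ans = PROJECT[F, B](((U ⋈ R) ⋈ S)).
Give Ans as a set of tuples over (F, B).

U ⋈ R (natural join on D): {(1, 34, k, 11, 15), (1, 34, k, 11, 39), (1, 34, k, 11, 6), (1, 34, k, 11, 8), (12, 27, c, 39, 28), (12, 27, c, 39, 30), (12, 27, c, 39, 6), (2, 37, u, 18, 25), (25, 15, y, 18, 25), (29, 40, k, 11, 15), (29, 40, k, 11, 39), (29, 40, k, 11, 6), (29, 40, k, 11, 8), (34, 30, y, 39, 28), (34, 30, y, 39, 30), (34, 30, y, 39, 6), (37, 16, v, 39, 28), (37, 16, v, 39, 30), (37, 16, v, 39, 6)}
(U ⋈ R) ⋈ S (natural join on F): {(29, 40, k, 11, 15, 11), (29, 40, k, 11, 15, 25), (29, 40, k, 11, 39, 11), (29, 40, k, 11, 39, 25), (29, 40, k, 11, 6, 11), (29, 40, k, 11, 6, 25), (29, 40, k, 11, 8, 11), (29, 40, k, 11, 8, 25), (37, 16, v, 39, 28, 22), (37, 16, v, 39, 30, 22), (37, 16, v, 39, 6, 22)}
π_{F, B} gives {(16, 28), (16, 30), (16, 6), (40, 15), (40, 39), (40, 6), (40, 8)} (4 duplicate(s) eliminated).

{(16, 28), (16, 30), (16, 6), (40, 15), (40, 39), (40, 6), (40, 8)}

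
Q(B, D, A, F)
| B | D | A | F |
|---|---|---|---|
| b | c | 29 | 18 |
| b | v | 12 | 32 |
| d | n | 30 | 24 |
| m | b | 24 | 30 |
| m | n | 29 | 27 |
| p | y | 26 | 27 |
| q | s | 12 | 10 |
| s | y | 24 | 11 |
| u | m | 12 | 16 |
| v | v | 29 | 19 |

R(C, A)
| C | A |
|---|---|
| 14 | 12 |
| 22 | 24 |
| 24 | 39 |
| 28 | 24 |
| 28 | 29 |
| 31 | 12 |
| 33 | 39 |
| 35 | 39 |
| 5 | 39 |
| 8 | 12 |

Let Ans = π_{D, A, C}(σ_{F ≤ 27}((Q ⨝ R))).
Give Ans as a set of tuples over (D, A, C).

{(c, 29, 28), (m, 12, 14), (m, 12, 31), (m, 12, 8), (n, 29, 28), (s, 12, 14), (s, 12, 31), (s, 12, 8), (v, 29, 28), (y, 24, 22), (y, 24, 28)}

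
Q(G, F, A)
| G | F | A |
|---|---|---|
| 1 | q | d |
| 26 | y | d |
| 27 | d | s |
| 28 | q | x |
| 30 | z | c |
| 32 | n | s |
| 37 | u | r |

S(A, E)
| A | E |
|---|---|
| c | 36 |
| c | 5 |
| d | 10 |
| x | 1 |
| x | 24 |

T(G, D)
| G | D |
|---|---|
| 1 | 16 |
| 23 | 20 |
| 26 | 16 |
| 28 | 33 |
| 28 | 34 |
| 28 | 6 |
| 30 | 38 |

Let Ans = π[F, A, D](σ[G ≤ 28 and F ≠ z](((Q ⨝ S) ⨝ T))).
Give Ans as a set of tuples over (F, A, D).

Joining Q and S on A yields {(1, q, d, 10), (26, y, d, 10), (28, q, x, 1), (28, q, x, 24), (30, z, c, 36), (30, z, c, 5)}.
Joining (Q ⨝ S) and T on G yields {(1, q, d, 10, 16), (26, y, d, 10, 16), (28, q, x, 1, 33), (28, q, x, 1, 34), (28, q, x, 1, 6), (28, q, x, 24, 33), (28, q, x, 24, 34), (28, q, x, 24, 6), (30, z, c, 36, 38), (30, z, c, 5, 38)}.
σ[G ≤ 28 and F ≠ z]: keep tuples satisfying G ≤ 28 and F ≠ z → {(1, q, d, 10, 16), (26, y, d, 10, 16), (28, q, x, 1, 33), (28, q, x, 1, 34), (28, q, x, 1, 6), (28, q, x, 24, 33), (28, q, x, 24, 34), (28, q, x, 24, 6)}
π[F, A, D]: project onto (F, A, D) (3 duplicate(s) eliminated) → {(q, d, 16), (q, x, 33), (q, x, 34), (q, x, 6), (y, d, 16)}

{(q, d, 16), (q, x, 33), (q, x, 34), (q, x, 6), (y, d, 16)}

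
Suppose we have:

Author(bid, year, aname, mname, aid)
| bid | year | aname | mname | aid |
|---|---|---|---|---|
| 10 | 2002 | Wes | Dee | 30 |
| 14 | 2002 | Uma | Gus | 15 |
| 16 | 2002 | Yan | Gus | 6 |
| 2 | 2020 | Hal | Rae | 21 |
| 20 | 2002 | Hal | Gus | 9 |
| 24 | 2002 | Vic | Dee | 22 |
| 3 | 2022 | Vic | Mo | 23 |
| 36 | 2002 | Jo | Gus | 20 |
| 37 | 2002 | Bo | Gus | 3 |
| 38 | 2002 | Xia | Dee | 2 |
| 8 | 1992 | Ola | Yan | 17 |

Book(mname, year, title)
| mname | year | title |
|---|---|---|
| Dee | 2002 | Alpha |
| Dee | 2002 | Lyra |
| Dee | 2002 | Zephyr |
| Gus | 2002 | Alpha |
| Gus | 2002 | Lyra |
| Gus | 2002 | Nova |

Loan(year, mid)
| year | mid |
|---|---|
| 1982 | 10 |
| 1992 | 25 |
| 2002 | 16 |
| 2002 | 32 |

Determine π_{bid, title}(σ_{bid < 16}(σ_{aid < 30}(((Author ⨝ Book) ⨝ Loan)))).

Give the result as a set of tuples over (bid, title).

{(14, Alpha), (14, Lyra), (14, Nova)}

Natural join on year, mname: {(10, 2002, Wes, Dee, 30, Alpha), (10, 2002, Wes, Dee, 30, Lyra), (10, 2002, Wes, Dee, 30, Zephyr), (14, 2002, Uma, Gus, 15, Alpha), (14, 2002, Uma, Gus, 15, Lyra), (14, 2002, Uma, Gus, 15, Nova), (16, 2002, Yan, Gus, 6, Alpha), (16, 2002, Yan, Gus, 6, Lyra), (16, 2002, Yan, Gus, 6, Nova), (20, 2002, Hal, Gus, 9, Alpha), (20, 2002, Hal, Gus, 9, Lyra), (20, 2002, Hal, Gus, 9, Nova), (24, 2002, Vic, Dee, 22, Alpha), (24, 2002, Vic, Dee, 22, Lyra), (24, 2002, Vic, Dee, 22, Zephyr), (36, 2002, Jo, Gus, 20, Alpha), (36, 2002, Jo, Gus, 20, Lyra), (36, 2002, Jo, Gus, 20, Nova), (37, 2002, Bo, Gus, 3, Alpha), (37, 2002, Bo, Gus, 3, Lyra), (37, 2002, Bo, Gus, 3, Nova), (38, 2002, Xia, Dee, 2, Alpha), (38, 2002, Xia, Dee, 2, Lyra), (38, 2002, Xia, Dee, 2, Zephyr)}
Natural join on year: {(10, 2002, Wes, Dee, 30, Alpha, 16), (10, 2002, Wes, Dee, 30, Alpha, 32), (10, 2002, Wes, Dee, 30, Lyra, 16), (10, 2002, Wes, Dee, 30, Lyra, 32), (10, 2002, Wes, Dee, 30, Zephyr, 16), (10, 2002, Wes, Dee, 30, Zephyr, 32), (14, 2002, Uma, Gus, 15, Alpha, 16), (14, 2002, Uma, Gus, 15, Alpha, 32), (14, 2002, Uma, Gus, 15, Lyra, 16), (14, 2002, Uma, Gus, 15, Lyra, 32), (14, 2002, Uma, Gus, 15, Nova, 16), (14, 2002, Uma, Gus, 15, Nova, 32), (16, 2002, Yan, Gus, 6, Alpha, 16), (16, 2002, Yan, Gus, 6, Alpha, 32), (16, 2002, Yan, Gus, 6, Lyra, 16), (16, 2002, Yan, Gus, 6, Lyra, 32), (16, 2002, Yan, Gus, 6, Nova, 16), (16, 2002, Yan, Gus, 6, Nova, 32), (20, 2002, Hal, Gus, 9, Alpha, 16), (20, 2002, Hal, Gus, 9, Alpha, 32), (20, 2002, Hal, Gus, 9, Lyra, 16), (20, 2002, Hal, Gus, 9, Lyra, 32), (20, 2002, Hal, Gus, 9, Nova, 16), (20, 2002, Hal, Gus, 9, Nova, 32), (24, 2002, Vic, Dee, 22, Alpha, 16), (24, 2002, Vic, Dee, 22, Alpha, 32), (24, 2002, Vic, Dee, 22, Lyra, 16), (24, 2002, Vic, Dee, 22, Lyra, 32), (24, 2002, Vic, Dee, 22, Zephyr, 16), (24, 2002, Vic, Dee, 22, Zephyr, 32), (36, 2002, Jo, Gus, 20, Alpha, 16), (36, 2002, Jo, Gus, 20, Alpha, 32), (36, 2002, Jo, Gus, 20, Lyra, 16), (36, 2002, Jo, Gus, 20, Lyra, 32), (36, 2002, Jo, Gus, 20, Nova, 16), (36, 2002, Jo, Gus, 20, Nova, 32), (37, 2002, Bo, Gus, 3, Alpha, 16), (37, 2002, Bo, Gus, 3, Alpha, 32), (37, 2002, Bo, Gus, 3, Lyra, 16), (37, 2002, Bo, Gus, 3, Lyra, 32), (37, 2002, Bo, Gus, 3, Nova, 16), (37, 2002, Bo, Gus, 3, Nova, 32), (38, 2002, Xia, Dee, 2, Alpha, 16), (38, 2002, Xia, Dee, 2, Alpha, 32), (38, 2002, Xia, Dee, 2, Lyra, 16), (38, 2002, Xia, Dee, 2, Lyra, 32), (38, 2002, Xia, Dee, 2, Zephyr, 16), (38, 2002, Xia, Dee, 2, Zephyr, 32)}
Apply σ_{aid < 30}; surviving tuples: {(14, 2002, Uma, Gus, 15, Alpha, 16), (14, 2002, Uma, Gus, 15, Alpha, 32), (14, 2002, Uma, Gus, 15, Lyra, 16), (14, 2002, Uma, Gus, 15, Lyra, 32), (14, 2002, Uma, Gus, 15, Nova, 16), (14, 2002, Uma, Gus, 15, Nova, 32), (16, 2002, Yan, Gus, 6, Alpha, 16), (16, 2002, Yan, Gus, 6, Alpha, 32), (16, 2002, Yan, Gus, 6, Lyra, 16), (16, 2002, Yan, Gus, 6, Lyra, 32), (16, 2002, Yan, Gus, 6, Nova, 16), (16, 2002, Yan, Gus, 6, Nova, 32), (20, 2002, Hal, Gus, 9, Alpha, 16), (20, 2002, Hal, Gus, 9, Alpha, 32), (20, 2002, Hal, Gus, 9, Lyra, 16), (20, 2002, Hal, Gus, 9, Lyra, 32), (20, 2002, Hal, Gus, 9, Nova, 16), (20, 2002, Hal, Gus, 9, Nova, 32), (24, 2002, Vic, Dee, 22, Alpha, 16), (24, 2002, Vic, Dee, 22, Alpha, 32), (24, 2002, Vic, Dee, 22, Lyra, 16), (24, 2002, Vic, Dee, 22, Lyra, 32), (24, 2002, Vic, Dee, 22, Zephyr, 16), (24, 2002, Vic, Dee, 22, Zephyr, 32), (36, 2002, Jo, Gus, 20, Alpha, 16), (36, 2002, Jo, Gus, 20, Alpha, 32), (36, 2002, Jo, Gus, 20, Lyra, 16), (36, 2002, Jo, Gus, 20, Lyra, 32), (36, 2002, Jo, Gus, 20, Nova, 16), (36, 2002, Jo, Gus, 20, Nova, 32), (37, 2002, Bo, Gus, 3, Alpha, 16), (37, 2002, Bo, Gus, 3, Alpha, 32), (37, 2002, Bo, Gus, 3, Lyra, 16), (37, 2002, Bo, Gus, 3, Lyra, 32), (37, 2002, Bo, Gus, 3, Nova, 16), (37, 2002, Bo, Gus, 3, Nova, 32), (38, 2002, Xia, Dee, 2, Alpha, 16), (38, 2002, Xia, Dee, 2, Alpha, 32), (38, 2002, Xia, Dee, 2, Lyra, 16), (38, 2002, Xia, Dee, 2, Lyra, 32), (38, 2002, Xia, Dee, 2, Zephyr, 16), (38, 2002, Xia, Dee, 2, Zephyr, 32)}
Apply σ_{bid < 16}; surviving tuples: {(14, 2002, Uma, Gus, 15, Alpha, 16), (14, 2002, Uma, Gus, 15, Alpha, 32), (14, 2002, Uma, Gus, 15, Lyra, 16), (14, 2002, Uma, Gus, 15, Lyra, 32), (14, 2002, Uma, Gus, 15, Nova, 16), (14, 2002, Uma, Gus, 15, Nova, 32)}
π_{bid, title} gives {(14, Alpha), (14, Lyra), (14, Nova)} (3 duplicate(s) eliminated).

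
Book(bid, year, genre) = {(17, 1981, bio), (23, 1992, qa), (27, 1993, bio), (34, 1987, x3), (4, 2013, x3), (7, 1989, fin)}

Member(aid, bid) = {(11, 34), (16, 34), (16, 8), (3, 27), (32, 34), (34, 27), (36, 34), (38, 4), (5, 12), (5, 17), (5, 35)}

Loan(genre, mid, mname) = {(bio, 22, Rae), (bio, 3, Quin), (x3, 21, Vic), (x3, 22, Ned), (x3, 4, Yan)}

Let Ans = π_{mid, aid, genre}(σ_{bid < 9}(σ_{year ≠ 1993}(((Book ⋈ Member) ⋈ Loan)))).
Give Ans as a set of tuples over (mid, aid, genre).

{(21, 38, x3), (22, 38, x3), (4, 38, x3)}

Natural join on bid: {(17, 1981, bio, 5), (27, 1993, bio, 3), (27, 1993, bio, 34), (34, 1987, x3, 11), (34, 1987, x3, 16), (34, 1987, x3, 32), (34, 1987, x3, 36), (4, 2013, x3, 38)}
Natural join on genre: {(17, 1981, bio, 5, 22, Rae), (17, 1981, bio, 5, 3, Quin), (27, 1993, bio, 3, 22, Rae), (27, 1993, bio, 3, 3, Quin), (27, 1993, bio, 34, 22, Rae), (27, 1993, bio, 34, 3, Quin), (34, 1987, x3, 11, 21, Vic), (34, 1987, x3, 11, 22, Ned), (34, 1987, x3, 11, 4, Yan), (34, 1987, x3, 16, 21, Vic), (34, 1987, x3, 16, 22, Ned), (34, 1987, x3, 16, 4, Yan), (34, 1987, x3, 32, 21, Vic), (34, 1987, x3, 32, 22, Ned), (34, 1987, x3, 32, 4, Yan), (34, 1987, x3, 36, 21, Vic), (34, 1987, x3, 36, 22, Ned), (34, 1987, x3, 36, 4, Yan), (4, 2013, x3, 38, 21, Vic), (4, 2013, x3, 38, 22, Ned), (4, 2013, x3, 38, 4, Yan)}
Filtering on year ≠ 1993 leaves {(17, 1981, bio, 5, 22, Rae), (17, 1981, bio, 5, 3, Quin), (34, 1987, x3, 11, 21, Vic), (34, 1987, x3, 11, 22, Ned), (34, 1987, x3, 11, 4, Yan), (34, 1987, x3, 16, 21, Vic), (34, 1987, x3, 16, 22, Ned), (34, 1987, x3, 16, 4, Yan), (34, 1987, x3, 32, 21, Vic), (34, 1987, x3, 32, 22, Ned), (34, 1987, x3, 32, 4, Yan), (34, 1987, x3, 36, 21, Vic), (34, 1987, x3, 36, 22, Ned), (34, 1987, x3, 36, 4, Yan), (4, 2013, x3, 38, 21, Vic), (4, 2013, x3, 38, 22, Ned), (4, 2013, x3, 38, 4, Yan)}.
Filtering on bid < 9 leaves {(4, 2013, x3, 38, 21, Vic), (4, 2013, x3, 38, 22, Ned), (4, 2013, x3, 38, 4, Yan)}.
π[mid, aid, genre]: project onto (mid, aid, genre) → {(21, 38, x3), (22, 38, x3), (4, 38, x3)}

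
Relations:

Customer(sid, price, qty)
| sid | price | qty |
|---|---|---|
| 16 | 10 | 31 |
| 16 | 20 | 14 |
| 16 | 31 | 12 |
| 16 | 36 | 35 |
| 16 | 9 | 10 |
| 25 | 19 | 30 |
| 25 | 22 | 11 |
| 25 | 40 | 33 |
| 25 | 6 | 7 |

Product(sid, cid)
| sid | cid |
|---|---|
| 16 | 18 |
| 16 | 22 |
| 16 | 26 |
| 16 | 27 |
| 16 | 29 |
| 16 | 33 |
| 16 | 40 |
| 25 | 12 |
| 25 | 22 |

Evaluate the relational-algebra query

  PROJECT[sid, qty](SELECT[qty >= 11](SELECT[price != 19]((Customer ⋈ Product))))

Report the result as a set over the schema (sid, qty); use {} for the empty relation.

{(16, 12), (16, 14), (16, 31), (16, 35), (25, 11), (25, 33)}

Joining Customer and Product on sid yields {(16, 10, 31, 18), (16, 10, 31, 22), (16, 10, 31, 26), (16, 10, 31, 27), (16, 10, 31, 29), (16, 10, 31, 33), (16, 10, 31, 40), (16, 20, 14, 18), (16, 20, 14, 22), (16, 20, 14, 26), (16, 20, 14, 27), (16, 20, 14, 29), (16, 20, 14, 33), (16, 20, 14, 40), (16, 31, 12, 18), (16, 31, 12, 22), (16, 31, 12, 26), (16, 31, 12, 27), (16, 31, 12, 29), (16, 31, 12, 33), (16, 31, 12, 40), (16, 36, 35, 18), (16, 36, 35, 22), (16, 36, 35, 26), (16, 36, 35, 27), (16, 36, 35, 29), (16, 36, 35, 33), (16, 36, 35, 40), (16, 9, 10, 18), (16, 9, 10, 22), (16, 9, 10, 26), (16, 9, 10, 27), (16, 9, 10, 29), (16, 9, 10, 33), (16, 9, 10, 40), (25, 19, 30, 12), (25, 19, 30, 22), (25, 22, 11, 12), (25, 22, 11, 22), (25, 40, 33, 12), (25, 40, 33, 22), (25, 6, 7, 12), (25, 6, 7, 22)}.
Filtering on price != 19 leaves {(16, 10, 31, 18), (16, 10, 31, 22), (16, 10, 31, 26), (16, 10, 31, 27), (16, 10, 31, 29), (16, 10, 31, 33), (16, 10, 31, 40), (16, 20, 14, 18), (16, 20, 14, 22), (16, 20, 14, 26), (16, 20, 14, 27), (16, 20, 14, 29), (16, 20, 14, 33), (16, 20, 14, 40), (16, 31, 12, 18), (16, 31, 12, 22), (16, 31, 12, 26), (16, 31, 12, 27), (16, 31, 12, 29), (16, 31, 12, 33), (16, 31, 12, 40), (16, 36, 35, 18), (16, 36, 35, 22), (16, 36, 35, 26), (16, 36, 35, 27), (16, 36, 35, 29), (16, 36, 35, 33), (16, 36, 35, 40), (16, 9, 10, 18), (16, 9, 10, 22), (16, 9, 10, 26), (16, 9, 10, 27), (16, 9, 10, 29), (16, 9, 10, 33), (16, 9, 10, 40), (25, 22, 11, 12), (25, 22, 11, 22), (25, 40, 33, 12), (25, 40, 33, 22), (25, 6, 7, 12), (25, 6, 7, 22)}.
Filtering on qty >= 11 leaves {(16, 10, 31, 18), (16, 10, 31, 22), (16, 10, 31, 26), (16, 10, 31, 27), (16, 10, 31, 29), (16, 10, 31, 33), (16, 10, 31, 40), (16, 20, 14, 18), (16, 20, 14, 22), (16, 20, 14, 26), (16, 20, 14, 27), (16, 20, 14, 29), (16, 20, 14, 33), (16, 20, 14, 40), (16, 31, 12, 18), (16, 31, 12, 22), (16, 31, 12, 26), (16, 31, 12, 27), (16, 31, 12, 29), (16, 31, 12, 33), (16, 31, 12, 40), (16, 36, 35, 18), (16, 36, 35, 22), (16, 36, 35, 26), (16, 36, 35, 27), (16, 36, 35, 29), (16, 36, 35, 33), (16, 36, 35, 40), (25, 22, 11, 12), (25, 22, 11, 22), (25, 40, 33, 12), (25, 40, 33, 22)}.
Projecting to sid, qty (26 duplicate(s) eliminated): {(16, 12), (16, 14), (16, 31), (16, 35), (25, 11), (25, 33)}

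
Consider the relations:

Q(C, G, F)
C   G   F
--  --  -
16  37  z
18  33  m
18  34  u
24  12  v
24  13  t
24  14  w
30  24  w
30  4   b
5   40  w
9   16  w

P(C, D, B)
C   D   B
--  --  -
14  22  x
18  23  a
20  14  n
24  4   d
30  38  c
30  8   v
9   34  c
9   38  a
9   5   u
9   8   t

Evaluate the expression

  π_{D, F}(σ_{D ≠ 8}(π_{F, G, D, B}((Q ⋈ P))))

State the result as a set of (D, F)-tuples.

Natural join on C: {(18, 33, m, 23, a), (18, 34, u, 23, a), (24, 12, v, 4, d), (24, 13, t, 4, d), (24, 14, w, 4, d), (30, 24, w, 38, c), (30, 24, w, 8, v), (30, 4, b, 38, c), (30, 4, b, 8, v), (9, 16, w, 34, c), (9, 16, w, 38, a), (9, 16, w, 5, u), (9, 16, w, 8, t)}
Keep only column(s) F, G, D, B: {(b, 4, 38, c), (b, 4, 8, v), (m, 33, 23, a), (t, 13, 4, d), (u, 34, 23, a), (v, 12, 4, d), (w, 14, 4, d), (w, 16, 34, c), (w, 16, 38, a), (w, 16, 5, u), (w, 16, 8, t), (w, 24, 38, c), (w, 24, 8, v)}
σ[D ≠ 8]: keep tuples satisfying D ≠ 8 → {(b, 4, 38, c), (m, 33, 23, a), (t, 13, 4, d), (u, 34, 23, a), (v, 12, 4, d), (w, 14, 4, d), (w, 16, 34, c), (w, 16, 38, a), (w, 16, 5, u), (w, 24, 38, c)}
Keep only column(s) D, F (1 duplicate(s) eliminated): {(23, m), (23, u), (34, w), (38, b), (38, w), (4, t), (4, v), (4, w), (5, w)}

{(23, m), (23, u), (34, w), (38, b), (38, w), (4, t), (4, v), (4, w), (5, w)}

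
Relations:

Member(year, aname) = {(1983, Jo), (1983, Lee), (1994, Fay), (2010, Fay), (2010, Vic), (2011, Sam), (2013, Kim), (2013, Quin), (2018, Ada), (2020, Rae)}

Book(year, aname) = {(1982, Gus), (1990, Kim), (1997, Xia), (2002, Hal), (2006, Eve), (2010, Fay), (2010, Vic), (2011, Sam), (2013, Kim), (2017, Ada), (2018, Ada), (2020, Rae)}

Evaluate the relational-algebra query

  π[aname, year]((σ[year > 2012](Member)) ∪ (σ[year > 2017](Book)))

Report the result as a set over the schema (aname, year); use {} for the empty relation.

{(Ada, 2018), (Kim, 2013), (Quin, 2013), (Rae, 2020)}

Filtering on year > 2012 leaves {(2013, Kim), (2013, Quin), (2018, Ada), (2020, Rae)}.
Filtering on year > 2017 leaves {(2018, Ada), (2020, Rae)}.
Union: {(2013, Kim), (2013, Quin), (2018, Ada), (2020, Rae)} with {(2018, Ada), (2020, Rae)} → {(2013, Kim), (2013, Quin), (2018, Ada), (2020, Rae)}
Keep only column(s) aname, year: {(Ada, 2018), (Kim, 2013), (Quin, 2013), (Rae, 2020)}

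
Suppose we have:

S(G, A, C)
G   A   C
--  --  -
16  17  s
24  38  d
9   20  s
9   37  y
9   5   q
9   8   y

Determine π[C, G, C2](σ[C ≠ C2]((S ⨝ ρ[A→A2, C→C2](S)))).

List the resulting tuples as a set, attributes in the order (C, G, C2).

ρ[A→A2, C→C2]: schema becomes (G, A2, C2); tuples unchanged.
Natural join on G: {(16, 17, s, 17, s), (24, 38, d, 38, d), (9, 20, s, 20, s), (9, 20, s, 37, y), (9, 20, s, 5, q), (9, 20, s, 8, y), (9, 37, y, 20, s), (9, 37, y, 37, y), (9, 37, y, 5, q), (9, 37, y, 8, y), (9, 5, q, 20, s), (9, 5, q, 37, y), (9, 5, q, 5, q), (9, 5, q, 8, y), (9, 8, y, 20, s), (9, 8, y, 37, y), (9, 8, y, 5, q), (9, 8, y, 8, y)}
Selection C ≠ C2: {(9, 20, s, 37, y), (9, 20, s, 5, q), (9, 20, s, 8, y), (9, 37, y, 20, s), (9, 37, y, 5, q), (9, 5, q, 20, s), (9, 5, q, 37, y), (9, 5, q, 8, y), (9, 8, y, 20, s), (9, 8, y, 5, q)}
π_{C, G, C2} gives {(q, 9, s), (q, 9, y), (s, 9, q), (s, 9, y), (y, 9, q), (y, 9, s)} (4 duplicate(s) eliminated).

{(q, 9, s), (q, 9, y), (s, 9, q), (s, 9, y), (y, 9, q), (y, 9, s)}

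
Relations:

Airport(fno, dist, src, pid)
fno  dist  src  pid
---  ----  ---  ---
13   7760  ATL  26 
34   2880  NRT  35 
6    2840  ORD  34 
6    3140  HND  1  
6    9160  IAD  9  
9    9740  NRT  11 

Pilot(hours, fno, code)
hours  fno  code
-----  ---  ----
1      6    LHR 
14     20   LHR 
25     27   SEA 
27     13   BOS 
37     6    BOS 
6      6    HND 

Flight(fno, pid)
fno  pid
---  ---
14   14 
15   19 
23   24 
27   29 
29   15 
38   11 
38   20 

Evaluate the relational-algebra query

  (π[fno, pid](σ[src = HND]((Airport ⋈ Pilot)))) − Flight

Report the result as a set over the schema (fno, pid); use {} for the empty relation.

{(6, 1)}

Joining Airport and Pilot on fno yields {(13, 7760, ATL, 26, 27, BOS), (6, 2840, ORD, 34, 1, LHR), (6, 2840, ORD, 34, 37, BOS), (6, 2840, ORD, 34, 6, HND), (6, 3140, HND, 1, 1, LHR), (6, 3140, HND, 1, 37, BOS), (6, 3140, HND, 1, 6, HND), (6, 9160, IAD, 9, 1, LHR), (6, 9160, IAD, 9, 37, BOS), (6, 9160, IAD, 9, 6, HND)}.
σ[src = HND]: keep tuples satisfying src = HND → {(6, 3140, HND, 1, 1, LHR), (6, 3140, HND, 1, 37, BOS), (6, 3140, HND, 1, 6, HND)}
Keep only column(s) fno, pid (2 duplicate(s) eliminated): {(6, 1)}
Difference: {(6, 1)} with {(14, 14), (15, 19), (23, 24), (27, 29), (29, 15), (38, 11), (38, 20)} → {(6, 1)}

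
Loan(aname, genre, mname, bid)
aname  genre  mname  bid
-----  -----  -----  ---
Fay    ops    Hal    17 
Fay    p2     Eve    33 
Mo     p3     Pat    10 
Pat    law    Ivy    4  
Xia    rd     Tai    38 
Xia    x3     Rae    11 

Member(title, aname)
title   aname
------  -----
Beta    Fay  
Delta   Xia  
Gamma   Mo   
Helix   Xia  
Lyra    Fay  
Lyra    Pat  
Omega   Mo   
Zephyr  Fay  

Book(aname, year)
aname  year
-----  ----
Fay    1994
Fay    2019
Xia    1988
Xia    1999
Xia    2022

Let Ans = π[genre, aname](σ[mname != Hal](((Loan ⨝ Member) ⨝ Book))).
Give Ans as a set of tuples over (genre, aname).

Joining Loan and Member on aname yields {(Fay, ops, Hal, 17, Beta), (Fay, ops, Hal, 17, Lyra), (Fay, ops, Hal, 17, Zephyr), (Fay, p2, Eve, 33, Beta), (Fay, p2, Eve, 33, Lyra), (Fay, p2, Eve, 33, Zephyr), (Mo, p3, Pat, 10, Gamma), (Mo, p3, Pat, 10, Omega), (Pat, law, Ivy, 4, Lyra), (Xia, rd, Tai, 38, Delta), (Xia, rd, Tai, 38, Helix), (Xia, x3, Rae, 11, Delta), (Xia, x3, Rae, 11, Helix)}.
Joining (Loan ⨝ Member) and Book on aname yields {(Fay, ops, Hal, 17, Beta, 1994), (Fay, ops, Hal, 17, Beta, 2019), (Fay, ops, Hal, 17, Lyra, 1994), (Fay, ops, Hal, 17, Lyra, 2019), (Fay, ops, Hal, 17, Zephyr, 1994), (Fay, ops, Hal, 17, Zephyr, 2019), (Fay, p2, Eve, 33, Beta, 1994), (Fay, p2, Eve, 33, Beta, 2019), (Fay, p2, Eve, 33, Lyra, 1994), (Fay, p2, Eve, 33, Lyra, 2019), (Fay, p2, Eve, 33, Zephyr, 1994), (Fay, p2, Eve, 33, Zephyr, 2019), (Xia, rd, Tai, 38, Delta, 1988), (Xia, rd, Tai, 38, Delta, 1999), (Xia, rd, Tai, 38, Delta, 2022), (Xia, rd, Tai, 38, Helix, 1988), (Xia, rd, Tai, 38, Helix, 1999), (Xia, rd, Tai, 38, Helix, 2022), (Xia, x3, Rae, 11, Delta, 1988), (Xia, x3, Rae, 11, Delta, 1999), (Xia, x3, Rae, 11, Delta, 2022), (Xia, x3, Rae, 11, Helix, 1988), (Xia, x3, Rae, 11, Helix, 1999), (Xia, x3, Rae, 11, Helix, 2022)}.
Filtering on mname != Hal leaves {(Fay, p2, Eve, 33, Beta, 1994), (Fay, p2, Eve, 33, Beta, 2019), (Fay, p2, Eve, 33, Lyra, 1994), (Fay, p2, Eve, 33, Lyra, 2019), (Fay, p2, Eve, 33, Zephyr, 1994), (Fay, p2, Eve, 33, Zephyr, 2019), (Xia, rd, Tai, 38, Delta, 1988), (Xia, rd, Tai, 38, Delta, 1999), (Xia, rd, Tai, 38, Delta, 2022), (Xia, rd, Tai, 38, Helix, 1988), (Xia, rd, Tai, 38, Helix, 1999), (Xia, rd, Tai, 38, Helix, 2022), (Xia, x3, Rae, 11, Delta, 1988), (Xia, x3, Rae, 11, Delta, 1999), (Xia, x3, Rae, 11, Delta, 2022), (Xia, x3, Rae, 11, Helix, 1988), (Xia, x3, Rae, 11, Helix, 1999), (Xia, x3, Rae, 11, Helix, 2022)}.
Keep only column(s) genre, aname (15 duplicate(s) eliminated): {(p2, Fay), (rd, Xia), (x3, Xia)}

{(p2, Fay), (rd, Xia), (x3, Xia)}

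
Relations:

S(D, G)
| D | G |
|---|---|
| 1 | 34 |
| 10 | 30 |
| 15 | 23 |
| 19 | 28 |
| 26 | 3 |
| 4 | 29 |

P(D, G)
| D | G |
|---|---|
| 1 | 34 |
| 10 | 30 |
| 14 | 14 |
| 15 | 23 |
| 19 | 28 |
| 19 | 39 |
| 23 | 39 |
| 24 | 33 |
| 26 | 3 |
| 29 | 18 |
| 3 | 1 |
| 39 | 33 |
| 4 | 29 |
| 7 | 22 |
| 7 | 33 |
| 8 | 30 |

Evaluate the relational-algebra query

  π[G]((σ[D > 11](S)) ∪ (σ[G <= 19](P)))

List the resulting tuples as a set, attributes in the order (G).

Selection D > 11: {(15, 23), (19, 28), (26, 3)}
Selection G <= 19: {(14, 14), (26, 3), (29, 18), (3, 1)}
Set union of the two operands is {(14, 14), (15, 23), (19, 28), (26, 3), (29, 18), (3, 1)}.
π_{G} gives {1, 14, 18, 23, 28, 3}.

{1, 14, 18, 23, 28, 3}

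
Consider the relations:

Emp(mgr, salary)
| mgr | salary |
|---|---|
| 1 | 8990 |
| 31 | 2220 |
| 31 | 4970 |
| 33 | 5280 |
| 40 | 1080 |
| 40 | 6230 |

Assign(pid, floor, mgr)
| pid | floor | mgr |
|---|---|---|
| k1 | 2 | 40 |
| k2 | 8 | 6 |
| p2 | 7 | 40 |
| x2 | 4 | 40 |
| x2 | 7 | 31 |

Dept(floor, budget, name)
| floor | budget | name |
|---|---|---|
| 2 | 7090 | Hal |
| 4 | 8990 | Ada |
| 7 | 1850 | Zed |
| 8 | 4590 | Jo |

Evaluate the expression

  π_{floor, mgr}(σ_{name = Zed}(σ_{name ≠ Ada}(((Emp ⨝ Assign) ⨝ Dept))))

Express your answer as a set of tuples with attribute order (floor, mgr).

{(7, 31), (7, 40)}

Joining Emp and Assign on mgr yields {(31, 2220, x2, 7), (31, 4970, x2, 7), (40, 1080, k1, 2), (40, 1080, p2, 7), (40, 1080, x2, 4), (40, 6230, k1, 2), (40, 6230, p2, 7), (40, 6230, x2, 4)}.
Joining (Emp ⨝ Assign) and Dept on floor yields {(31, 2220, x2, 7, 1850, Zed), (31, 4970, x2, 7, 1850, Zed), (40, 1080, k1, 2, 7090, Hal), (40, 1080, p2, 7, 1850, Zed), (40, 1080, x2, 4, 8990, Ada), (40, 6230, k1, 2, 7090, Hal), (40, 6230, p2, 7, 1850, Zed), (40, 6230, x2, 4, 8990, Ada)}.
Selection name ≠ Ada: {(31, 2220, x2, 7, 1850, Zed), (31, 4970, x2, 7, 1850, Zed), (40, 1080, k1, 2, 7090, Hal), (40, 1080, p2, 7, 1850, Zed), (40, 6230, k1, 2, 7090, Hal), (40, 6230, p2, 7, 1850, Zed)}
Selection name = Zed: {(31, 2220, x2, 7, 1850, Zed), (31, 4970, x2, 7, 1850, Zed), (40, 1080, p2, 7, 1850, Zed), (40, 6230, p2, 7, 1850, Zed)}
Keep only column(s) floor, mgr (2 duplicate(s) eliminated): {(7, 31), (7, 40)}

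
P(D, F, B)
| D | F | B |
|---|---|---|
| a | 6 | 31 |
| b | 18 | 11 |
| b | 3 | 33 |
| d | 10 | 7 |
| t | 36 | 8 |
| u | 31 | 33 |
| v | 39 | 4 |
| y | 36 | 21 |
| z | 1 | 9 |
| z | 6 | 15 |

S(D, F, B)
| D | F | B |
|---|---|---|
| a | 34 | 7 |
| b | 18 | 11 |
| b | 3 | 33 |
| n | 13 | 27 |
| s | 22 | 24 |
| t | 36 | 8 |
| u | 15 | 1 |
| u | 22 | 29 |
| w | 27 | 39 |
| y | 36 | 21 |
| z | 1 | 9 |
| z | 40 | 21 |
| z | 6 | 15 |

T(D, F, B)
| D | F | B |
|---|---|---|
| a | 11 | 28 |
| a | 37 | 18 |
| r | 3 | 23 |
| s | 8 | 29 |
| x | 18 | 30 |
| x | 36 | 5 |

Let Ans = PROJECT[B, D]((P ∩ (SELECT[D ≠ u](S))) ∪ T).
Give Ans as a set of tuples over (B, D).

Selection D ≠ u: {(a, 34, 7), (b, 18, 11), (b, 3, 33), (n, 13, 27), (s, 22, 24), (t, 36, 8), (w, 27, 39), (y, 36, 21), (z, 1, 9), (z, 40, 21), (z, 6, 15)}
Set intersection of the two operands is {(b, 18, 11), (b, 3, 33), (t, 36, 8), (y, 36, 21), (z, 1, 9), (z, 6, 15)}.
Set union of the two operands is {(a, 11, 28), (a, 37, 18), (b, 18, 11), (b, 3, 33), (r, 3, 23), (s, 8, 29), (t, 36, 8), (x, 18, 30), (x, 36, 5), (y, 36, 21), (z, 1, 9), (z, 6, 15)}.
Keep only column(s) B, D: {(11, b), (15, z), (18, a), (21, y), (23, r), (28, a), (29, s), (30, x), (33, b), (5, x), (8, t), (9, z)}

{(11, b), (15, z), (18, a), (21, y), (23, r), (28, a), (29, s), (30, x), (33, b), (5, x), (8, t), (9, z)}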